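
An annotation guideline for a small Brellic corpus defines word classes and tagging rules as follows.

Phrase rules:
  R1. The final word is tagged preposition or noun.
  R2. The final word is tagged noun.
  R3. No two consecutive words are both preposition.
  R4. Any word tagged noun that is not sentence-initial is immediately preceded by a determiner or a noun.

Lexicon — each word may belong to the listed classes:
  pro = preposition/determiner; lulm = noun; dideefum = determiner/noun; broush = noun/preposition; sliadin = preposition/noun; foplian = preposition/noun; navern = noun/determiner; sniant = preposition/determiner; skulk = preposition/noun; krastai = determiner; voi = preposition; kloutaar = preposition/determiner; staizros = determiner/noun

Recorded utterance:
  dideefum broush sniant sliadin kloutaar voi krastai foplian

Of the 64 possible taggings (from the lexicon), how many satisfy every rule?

8

Candidates per position — 1:dideefum {determiner,noun}; 2:broush {noun,preposition}; 3:sniant {preposition,determiner}; 4:sliadin {preposition,noun}; 5:kloutaar {preposition,determiner}; 6:voi {preposition}; 7:krastai {determiner}; 8:foplian {preposition,noun}.
There are 64 candidate sequences in total.
Checking each against the rules leaves 8 sequences.
Count = 8.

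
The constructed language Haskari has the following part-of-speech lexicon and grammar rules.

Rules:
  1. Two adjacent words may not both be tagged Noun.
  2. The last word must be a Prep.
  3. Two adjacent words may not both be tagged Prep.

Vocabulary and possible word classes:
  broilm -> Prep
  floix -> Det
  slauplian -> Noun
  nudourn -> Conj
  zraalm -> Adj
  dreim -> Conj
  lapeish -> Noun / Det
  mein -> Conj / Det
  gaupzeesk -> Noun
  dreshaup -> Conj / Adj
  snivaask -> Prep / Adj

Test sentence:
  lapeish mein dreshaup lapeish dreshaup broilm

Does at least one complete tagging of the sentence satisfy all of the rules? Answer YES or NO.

YES

Candidates per position — 1:lapeish {Noun,Det}; 2:mein {Conj,Det}; 3:dreshaup {Conj,Adj}; 4:lapeish {Noun,Det}; 5:dreshaup {Conj,Adj}; 6:broilm {Prep}.
One satisfying assignment: Det Conj Conj Det Adj Prep.
Rule-by-rule: rule 1 ok; rule 2 ok; rule 3 ok.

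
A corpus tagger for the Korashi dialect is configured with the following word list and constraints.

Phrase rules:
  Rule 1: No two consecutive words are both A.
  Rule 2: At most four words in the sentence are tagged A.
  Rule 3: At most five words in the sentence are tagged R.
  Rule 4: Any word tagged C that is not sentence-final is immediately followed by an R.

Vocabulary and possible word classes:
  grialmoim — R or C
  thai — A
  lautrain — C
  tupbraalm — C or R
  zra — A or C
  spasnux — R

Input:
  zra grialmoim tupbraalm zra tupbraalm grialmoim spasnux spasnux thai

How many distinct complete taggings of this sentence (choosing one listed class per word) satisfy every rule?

11

Candidates per position — 1:zra {A,C}; 2:grialmoim {R,C}; 3:tupbraalm {C,R}; 4:zra {A,C}; 5:tupbraalm {C,R}; 6:grialmoim {R,C}; 7:spasnux {R}; 8:spasnux {R}; 9:thai {A}.
There are 64 candidate sequences in total.
Checking each against the rules leaves 11 sequences.
Count = 11.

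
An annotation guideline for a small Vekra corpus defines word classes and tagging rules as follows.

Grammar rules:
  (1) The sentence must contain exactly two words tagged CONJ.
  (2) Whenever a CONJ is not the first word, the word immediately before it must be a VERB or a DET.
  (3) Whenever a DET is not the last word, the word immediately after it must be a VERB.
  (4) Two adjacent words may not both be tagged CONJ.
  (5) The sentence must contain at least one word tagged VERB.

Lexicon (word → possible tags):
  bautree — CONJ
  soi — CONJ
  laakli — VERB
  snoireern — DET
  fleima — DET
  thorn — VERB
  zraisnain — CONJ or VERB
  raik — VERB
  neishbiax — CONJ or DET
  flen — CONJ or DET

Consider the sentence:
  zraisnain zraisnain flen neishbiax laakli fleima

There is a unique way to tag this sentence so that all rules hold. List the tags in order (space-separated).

CONJ VERB CONJ DET VERB DET

Candidates per position — 1:zraisnain {CONJ,VERB}; 2:zraisnain {CONJ,VERB}; 3:flen {CONJ,DET}; 4:neishbiax {CONJ,DET}; 5:laakli {VERB}; 6:fleima {DET}.
Position 3: tagging it DET would leave rule 3 unsatisfiable, so it must be CONJ.
Position 4: tagging it CONJ would leave rule 2 unsatisfiable, so it must be DET.
Position 2: tagging it CONJ would leave rule 2 unsatisfiable, so it must be VERB.
Position 1: tagging it VERB would leave rule 1 unsatisfiable, so it must be CONJ.
That leaves exactly one tagging: CONJ VERB CONJ DET VERB DET.
Checking: rule 1 satisfied; rule 2 satisfied; rule 3 satisfied; rule 4 satisfied; rule 5 satisfied.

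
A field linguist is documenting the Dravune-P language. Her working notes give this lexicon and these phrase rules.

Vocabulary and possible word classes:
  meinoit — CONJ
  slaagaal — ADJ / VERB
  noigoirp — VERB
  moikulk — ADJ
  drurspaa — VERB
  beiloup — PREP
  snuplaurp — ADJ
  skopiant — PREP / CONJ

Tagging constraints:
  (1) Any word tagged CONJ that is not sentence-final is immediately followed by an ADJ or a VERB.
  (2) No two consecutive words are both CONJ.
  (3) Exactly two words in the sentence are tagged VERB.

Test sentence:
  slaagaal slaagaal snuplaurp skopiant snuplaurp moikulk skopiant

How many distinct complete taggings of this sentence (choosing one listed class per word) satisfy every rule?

Candidates per position — 1:slaagaal {ADJ,VERB}; 2:slaagaal {ADJ,VERB}; 3:snuplaurp {ADJ}; 4:skopiant {PREP,CONJ}; 5:snuplaurp {ADJ}; 6:moikulk {ADJ}; 7:skopiant {PREP,CONJ}.
There are 16 candidate sequences in total.
The sequences that satisfy every rule: VERB VERB ADJ PREP ADJ ADJ PREP; VERB VERB ADJ PREP ADJ ADJ CONJ; VERB VERB ADJ CONJ ADJ ADJ PREP; VERB VERB ADJ CONJ ADJ ADJ CONJ.
Count = 4.

4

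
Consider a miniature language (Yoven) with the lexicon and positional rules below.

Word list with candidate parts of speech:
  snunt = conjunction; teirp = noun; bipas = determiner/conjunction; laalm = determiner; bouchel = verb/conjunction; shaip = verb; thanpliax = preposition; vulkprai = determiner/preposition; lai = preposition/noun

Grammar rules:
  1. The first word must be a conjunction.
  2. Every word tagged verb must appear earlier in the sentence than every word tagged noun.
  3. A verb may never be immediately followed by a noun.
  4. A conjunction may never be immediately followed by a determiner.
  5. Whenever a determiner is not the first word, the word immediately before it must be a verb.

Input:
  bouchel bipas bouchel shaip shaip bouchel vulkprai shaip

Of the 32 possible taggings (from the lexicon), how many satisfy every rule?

Candidates per position — 1:bouchel {verb,conjunction}; 2:bipas {determiner,conjunction}; 3:bouchel {verb,conjunction}; 4:shaip {verb}; 5:shaip {verb}; 6:bouchel {verb,conjunction}; 7:vulkprai {determiner,preposition}; 8:shaip {verb}.
There are 32 candidate sequences in total.
Checking each against the rules leaves 6 sequences.
Count = 6.

6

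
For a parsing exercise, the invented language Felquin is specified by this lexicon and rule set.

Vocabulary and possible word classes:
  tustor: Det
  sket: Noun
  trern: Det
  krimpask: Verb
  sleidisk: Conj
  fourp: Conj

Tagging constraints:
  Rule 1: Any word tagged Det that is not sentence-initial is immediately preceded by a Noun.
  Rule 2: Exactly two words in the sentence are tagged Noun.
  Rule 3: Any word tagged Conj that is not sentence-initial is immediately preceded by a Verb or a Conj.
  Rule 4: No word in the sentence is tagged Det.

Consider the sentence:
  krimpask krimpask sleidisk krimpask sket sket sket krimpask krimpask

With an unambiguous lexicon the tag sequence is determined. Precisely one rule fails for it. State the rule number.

2

Fixed tagging: Verb Verb Conj Verb Noun Noun Noun Verb Verb.
Rule check: R1 pass, R2 fail, R3 pass, R4 pass.
Only rule 2 fails.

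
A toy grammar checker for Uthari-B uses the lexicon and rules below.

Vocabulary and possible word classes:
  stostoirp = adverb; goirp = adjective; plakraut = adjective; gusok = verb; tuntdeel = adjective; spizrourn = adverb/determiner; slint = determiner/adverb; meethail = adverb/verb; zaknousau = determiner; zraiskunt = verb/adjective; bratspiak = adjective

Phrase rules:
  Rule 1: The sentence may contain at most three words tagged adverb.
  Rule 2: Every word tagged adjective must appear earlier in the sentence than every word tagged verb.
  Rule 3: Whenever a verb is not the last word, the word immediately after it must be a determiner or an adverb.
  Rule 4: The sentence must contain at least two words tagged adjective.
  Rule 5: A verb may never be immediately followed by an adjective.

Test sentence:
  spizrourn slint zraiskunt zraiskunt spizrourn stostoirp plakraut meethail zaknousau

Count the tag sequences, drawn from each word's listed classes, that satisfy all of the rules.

11

Candidates per position — 1:spizrourn {adverb,determiner}; 2:slint {determiner,adverb}; 3:zraiskunt {verb,adjective}; 4:zraiskunt {verb,adjective}; 5:spizrourn {adverb,determiner}; 6:stostoirp {adverb}; 7:plakraut {adjective}; 8:meethail {adverb,verb}; 9:zaknousau {determiner}.
There are 64 candidate sequences in total.
Checking each against the rules leaves 11 sequences.
Count = 11.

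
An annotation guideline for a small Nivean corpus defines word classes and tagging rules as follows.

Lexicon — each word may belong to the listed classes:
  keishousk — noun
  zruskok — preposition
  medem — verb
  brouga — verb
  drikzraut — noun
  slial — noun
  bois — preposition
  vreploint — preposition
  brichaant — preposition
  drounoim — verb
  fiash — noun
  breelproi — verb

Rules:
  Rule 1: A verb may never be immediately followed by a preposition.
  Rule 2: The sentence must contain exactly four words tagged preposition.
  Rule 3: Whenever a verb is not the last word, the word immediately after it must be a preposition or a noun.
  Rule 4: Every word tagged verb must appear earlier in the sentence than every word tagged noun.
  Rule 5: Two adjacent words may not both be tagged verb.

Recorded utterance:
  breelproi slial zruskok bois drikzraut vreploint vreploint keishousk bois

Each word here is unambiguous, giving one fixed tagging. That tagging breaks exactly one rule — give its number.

2

Fixed tagging: verb noun preposition preposition noun preposition preposition noun preposition.
Rule check: R1 ✓, R2 ✗, R3 ✓, R4 ✓, R5 ✓.
Only rule 2 fails.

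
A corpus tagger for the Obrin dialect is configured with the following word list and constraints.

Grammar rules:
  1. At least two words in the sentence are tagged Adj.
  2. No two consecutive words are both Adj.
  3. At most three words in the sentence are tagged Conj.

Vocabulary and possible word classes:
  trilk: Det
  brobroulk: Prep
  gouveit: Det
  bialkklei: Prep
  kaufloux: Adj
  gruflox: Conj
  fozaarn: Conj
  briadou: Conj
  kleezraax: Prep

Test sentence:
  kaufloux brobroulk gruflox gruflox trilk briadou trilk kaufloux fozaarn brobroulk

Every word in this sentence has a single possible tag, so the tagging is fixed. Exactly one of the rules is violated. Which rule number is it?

Fixed tagging: Adj Prep Conj Conj Det Conj Det Adj Conj Prep.
Rule check: R1 pass, R2 pass, R3 fail.
Only rule 3 fails.

3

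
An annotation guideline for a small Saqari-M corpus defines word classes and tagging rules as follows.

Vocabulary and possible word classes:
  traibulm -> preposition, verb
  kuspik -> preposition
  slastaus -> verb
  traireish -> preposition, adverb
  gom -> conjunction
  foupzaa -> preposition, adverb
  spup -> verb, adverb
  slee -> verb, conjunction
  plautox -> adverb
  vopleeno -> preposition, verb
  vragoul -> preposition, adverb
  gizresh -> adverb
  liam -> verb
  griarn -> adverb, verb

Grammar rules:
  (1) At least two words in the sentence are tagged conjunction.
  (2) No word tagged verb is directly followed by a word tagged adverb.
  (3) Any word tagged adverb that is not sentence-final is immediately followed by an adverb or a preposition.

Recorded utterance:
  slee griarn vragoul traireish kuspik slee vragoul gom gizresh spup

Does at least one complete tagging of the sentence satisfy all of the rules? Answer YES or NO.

Candidates per position — 1:slee {verb,conjunction}; 2:griarn {adverb,verb}; 3:vragoul {preposition,adverb}; 4:traireish {preposition,adverb}; 5:kuspik {preposition}; 6:slee {verb,conjunction}; 7:vragoul {preposition,adverb}; 8:gom {conjunction}; 9:gizresh {adverb}; 10:spup {verb,adverb}.
One satisfying assignment: verb verb preposition adverb preposition conjunction preposition conjunction adverb adverb.
Check: rule 1 holds; rule 2 holds; rule 3 holds.

YES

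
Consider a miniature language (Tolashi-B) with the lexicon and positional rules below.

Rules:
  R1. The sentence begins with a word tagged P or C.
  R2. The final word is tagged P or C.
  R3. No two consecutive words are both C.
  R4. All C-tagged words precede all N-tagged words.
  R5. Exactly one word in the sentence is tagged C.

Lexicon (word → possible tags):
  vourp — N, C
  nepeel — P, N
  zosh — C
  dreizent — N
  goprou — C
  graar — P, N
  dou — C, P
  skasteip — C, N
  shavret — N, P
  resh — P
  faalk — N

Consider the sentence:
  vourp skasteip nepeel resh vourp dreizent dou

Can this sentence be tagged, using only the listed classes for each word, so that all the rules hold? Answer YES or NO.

Candidates per position — 1:vourp {N,C}; 2:skasteip {C,N}; 3:nepeel {P,N}; 4:resh {P}; 5:vourp {N,C}; 6:dreizent {N}; 7:dou {C,P}.
One satisfying assignment: C N P P N N P.
Verifying each rule — rule 1 ok; rule 2 ok; rule 3 ok; rule 4 ok; rule 5 ok.

YES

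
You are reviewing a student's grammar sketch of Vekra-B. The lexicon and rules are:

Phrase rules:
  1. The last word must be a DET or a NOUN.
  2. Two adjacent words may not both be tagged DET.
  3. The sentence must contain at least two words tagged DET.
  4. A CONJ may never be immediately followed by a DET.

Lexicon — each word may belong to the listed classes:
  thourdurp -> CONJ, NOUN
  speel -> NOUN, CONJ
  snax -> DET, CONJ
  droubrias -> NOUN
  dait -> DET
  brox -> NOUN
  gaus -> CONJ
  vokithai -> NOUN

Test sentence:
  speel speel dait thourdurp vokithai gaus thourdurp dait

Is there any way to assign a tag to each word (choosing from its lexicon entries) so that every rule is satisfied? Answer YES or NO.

YES

Candidates per position — 1:speel {NOUN,CONJ}; 2:speel {NOUN,CONJ}; 3:dait {DET}; 4:thourdurp {CONJ,NOUN}; 5:vokithai {NOUN}; 6:gaus {CONJ}; 7:thourdurp {CONJ,NOUN}; 8:dait {DET}.
One satisfying assignment: NOUN NOUN DET NOUN NOUN CONJ NOUN DET.
Checking: rule 1 ✓; rule 2 ✓; rule 3 ✓; rule 4 ✓.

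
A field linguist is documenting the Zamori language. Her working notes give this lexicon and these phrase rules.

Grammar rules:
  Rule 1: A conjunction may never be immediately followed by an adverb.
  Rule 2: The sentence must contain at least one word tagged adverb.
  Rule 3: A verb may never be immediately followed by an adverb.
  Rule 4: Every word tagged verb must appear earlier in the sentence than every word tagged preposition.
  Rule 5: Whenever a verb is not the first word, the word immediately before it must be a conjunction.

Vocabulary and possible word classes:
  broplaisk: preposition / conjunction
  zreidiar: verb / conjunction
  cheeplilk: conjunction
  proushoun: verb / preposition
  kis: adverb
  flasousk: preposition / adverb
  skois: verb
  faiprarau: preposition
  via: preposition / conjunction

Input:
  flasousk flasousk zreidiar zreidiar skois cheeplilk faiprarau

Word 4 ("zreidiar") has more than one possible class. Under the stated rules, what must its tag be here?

Candidates per position — 1:flasousk {preposition,adverb}; 2:flasousk {preposition,adverb}; 3:zreidiar {verb,conjunction}; 4:zreidiar {verb,conjunction}; 5:skois {verb}; 6:cheeplilk {conjunction}; 7:faiprarau {preposition}.
If word 1 were preposition, no tagging could satisfy rule 4; so word 1 is adverb.
If word 2 were preposition, no tagging could satisfy rule 4; so word 2 is adverb.
If word 3 were verb, no tagging could satisfy rule 5; so word 3 is conjunction.
If word 4 were verb, no tagging could satisfy rule 5; so word 4 is conjunction.
The unique satisfying tagging is: adverb adverb conjunction conjunction verb conjunction preposition.
Rule-by-rule: rule 1 ✓; rule 2 ✓; rule 3 ✓; rule 4 ✓; rule 5 ✓.

conjunction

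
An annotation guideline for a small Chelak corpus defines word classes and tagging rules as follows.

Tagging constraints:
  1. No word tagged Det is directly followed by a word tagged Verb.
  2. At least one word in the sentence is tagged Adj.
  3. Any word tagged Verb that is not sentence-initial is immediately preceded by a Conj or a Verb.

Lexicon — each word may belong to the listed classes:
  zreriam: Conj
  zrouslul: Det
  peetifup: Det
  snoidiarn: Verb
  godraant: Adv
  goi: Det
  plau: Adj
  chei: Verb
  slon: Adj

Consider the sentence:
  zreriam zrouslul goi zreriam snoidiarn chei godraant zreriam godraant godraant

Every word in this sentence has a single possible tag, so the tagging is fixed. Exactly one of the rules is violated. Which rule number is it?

2

Fixed tagging: Conj Det Det Conj Verb Verb Adv Conj Adv Adv.
Rule check: R1 holds, R2 violated, R3 holds.
Only rule 2 fails.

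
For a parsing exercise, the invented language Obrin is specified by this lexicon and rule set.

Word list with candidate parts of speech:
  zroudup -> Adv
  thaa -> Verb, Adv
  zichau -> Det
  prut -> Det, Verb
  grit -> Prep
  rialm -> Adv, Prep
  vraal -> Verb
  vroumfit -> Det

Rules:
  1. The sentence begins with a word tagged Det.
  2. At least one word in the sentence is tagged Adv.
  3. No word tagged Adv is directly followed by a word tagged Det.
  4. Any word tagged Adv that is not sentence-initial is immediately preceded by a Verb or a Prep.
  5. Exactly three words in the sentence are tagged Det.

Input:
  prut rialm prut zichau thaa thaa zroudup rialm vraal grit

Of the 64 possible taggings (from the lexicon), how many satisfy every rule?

Candidates per position — 1:prut {Det,Verb}; 2:rialm {Adv,Prep}; 3:prut {Det,Verb}; 4:zichau {Det}; 5:thaa {Verb,Adv}; 6:thaa {Verb,Adv}; 7:zroudup {Adv}; 8:rialm {Adv,Prep}; 9:vraal {Verb}; 10:grit {Prep}.
There are 64 candidate sequences in total.
The sequences that satisfy every rule: Det Prep Det Det Verb Verb Adv Prep Verb Prep.
Count = 1.

1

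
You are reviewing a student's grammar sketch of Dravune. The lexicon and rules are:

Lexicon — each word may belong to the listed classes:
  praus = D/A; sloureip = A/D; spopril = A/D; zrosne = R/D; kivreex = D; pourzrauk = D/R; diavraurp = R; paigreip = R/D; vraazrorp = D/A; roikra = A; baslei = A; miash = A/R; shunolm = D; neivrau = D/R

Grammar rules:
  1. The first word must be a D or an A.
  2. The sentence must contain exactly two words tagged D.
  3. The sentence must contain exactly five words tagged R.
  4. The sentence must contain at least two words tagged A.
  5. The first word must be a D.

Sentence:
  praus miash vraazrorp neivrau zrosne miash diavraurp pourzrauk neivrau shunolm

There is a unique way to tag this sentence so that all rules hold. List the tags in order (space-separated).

Candidates per position — 1:praus {D,A}; 2:miash {A,R}; 3:vraazrorp {D,A}; 4:neivrau {D,R}; 5:zrosne {R,D}; 6:miash {A,R}; 7:diavraurp {R}; 8:pourzrauk {D,R}; 9:neivrau {D,R}; 10:shunolm {D}.
Position 1: tagging it A would leave rule 5 unsatisfiable, so it must be D.
Position 3: tagging it D would leave rule 2 unsatisfiable, so it must be A.
Position 4: tagging it D would leave rule 2 unsatisfiable, so it must be R.
Position 5: tagging it D would leave rule 2 unsatisfiable, so it must be R.
Position 8: tagging it D would leave rule 2 unsatisfiable, so it must be R.
Position 9: tagging it D would leave rule 2 unsatisfiable, so it must be R.
Position 2: tagging it R would leave rule 3 unsatisfiable, so it must be A.
Position 6: tagging it R would leave rule 3 unsatisfiable, so it must be A.
That leaves exactly one tagging: D A A R R A R R R D.
Verifying each rule — rule 1 ok; rule 2 ok; rule 3 ok; rule 4 ok; rule 5 ok.

D A A R R A R R R D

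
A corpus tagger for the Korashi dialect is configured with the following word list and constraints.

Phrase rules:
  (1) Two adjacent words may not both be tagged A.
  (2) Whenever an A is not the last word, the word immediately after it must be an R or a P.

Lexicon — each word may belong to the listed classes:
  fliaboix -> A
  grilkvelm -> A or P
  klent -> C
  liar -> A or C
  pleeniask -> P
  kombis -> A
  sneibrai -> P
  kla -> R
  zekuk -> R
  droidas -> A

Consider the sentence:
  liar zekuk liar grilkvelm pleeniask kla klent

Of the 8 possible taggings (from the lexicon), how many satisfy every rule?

6

Candidates per position — 1:liar {A,C}; 2:zekuk {R}; 3:liar {A,C}; 4:grilkvelm {A,P}; 5:pleeniask {P}; 6:kla {R}; 7:klent {C}.
There are 8 candidate sequences in total.
Checking each against the rules leaves 6 sequences.
Count = 6.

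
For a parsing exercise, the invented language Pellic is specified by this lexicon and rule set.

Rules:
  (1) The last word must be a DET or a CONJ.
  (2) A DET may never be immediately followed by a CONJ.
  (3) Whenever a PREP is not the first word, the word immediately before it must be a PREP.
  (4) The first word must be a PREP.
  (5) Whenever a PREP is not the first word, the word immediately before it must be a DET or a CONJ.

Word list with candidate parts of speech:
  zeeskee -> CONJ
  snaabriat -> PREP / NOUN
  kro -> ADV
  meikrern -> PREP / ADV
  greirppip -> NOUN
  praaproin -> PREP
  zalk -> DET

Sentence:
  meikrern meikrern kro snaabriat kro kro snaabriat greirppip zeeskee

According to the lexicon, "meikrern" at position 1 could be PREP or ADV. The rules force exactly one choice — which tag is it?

Candidates per position — 1:meikrern {PREP,ADV}; 2:meikrern {PREP,ADV}; 3:kro {ADV}; 4:snaabriat {PREP,NOUN}; 5:kro {ADV}; 6:kro {ADV}; 7:snaabriat {PREP,NOUN}; 8:greirppip {NOUN}; 9:zeeskee {CONJ}.
Position 1: tagging it ADV would leave rule 4 unsatisfiable, so it must be PREP.
Position 2: tagging it PREP would leave rule 5 unsatisfiable, so it must be ADV.
Position 4: tagging it PREP would leave rule 3 unsatisfiable, so it must be NOUN.
Position 7: tagging it PREP would leave rule 3 unsatisfiable, so it must be NOUN.
The only consistent sequence is: PREP ADV ADV NOUN ADV ADV NOUN NOUN CONJ.
Check: rule 1 holds; rule 2 holds; rule 3 holds; rule 4 holds; rule 5 holds.

PREP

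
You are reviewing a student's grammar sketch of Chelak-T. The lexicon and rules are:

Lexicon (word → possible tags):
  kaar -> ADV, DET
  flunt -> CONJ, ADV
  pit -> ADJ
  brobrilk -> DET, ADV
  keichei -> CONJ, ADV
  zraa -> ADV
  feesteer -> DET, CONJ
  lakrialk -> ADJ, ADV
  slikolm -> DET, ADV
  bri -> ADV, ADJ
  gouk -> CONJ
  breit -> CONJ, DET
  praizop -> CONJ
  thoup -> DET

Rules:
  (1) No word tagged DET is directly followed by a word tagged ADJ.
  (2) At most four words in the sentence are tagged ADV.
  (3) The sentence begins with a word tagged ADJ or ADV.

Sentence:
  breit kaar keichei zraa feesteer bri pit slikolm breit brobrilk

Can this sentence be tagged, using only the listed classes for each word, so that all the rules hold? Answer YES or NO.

NO

Candidates per position — 1:breit {CONJ,DET}; 2:kaar {ADV,DET}; 3:keichei {CONJ,ADV}; 4:zraa {ADV}; 5:feesteer {DET,CONJ}; 6:bri {ADV,ADJ}; 7:pit {ADJ}; 8:slikolm {DET,ADV}; 9:breit {CONJ,DET}; 10:brobrilk {DET,ADV}.
Rule 3 cannot be satisfied by any choice of tags from the lexicon.
So there is no consistent tagging.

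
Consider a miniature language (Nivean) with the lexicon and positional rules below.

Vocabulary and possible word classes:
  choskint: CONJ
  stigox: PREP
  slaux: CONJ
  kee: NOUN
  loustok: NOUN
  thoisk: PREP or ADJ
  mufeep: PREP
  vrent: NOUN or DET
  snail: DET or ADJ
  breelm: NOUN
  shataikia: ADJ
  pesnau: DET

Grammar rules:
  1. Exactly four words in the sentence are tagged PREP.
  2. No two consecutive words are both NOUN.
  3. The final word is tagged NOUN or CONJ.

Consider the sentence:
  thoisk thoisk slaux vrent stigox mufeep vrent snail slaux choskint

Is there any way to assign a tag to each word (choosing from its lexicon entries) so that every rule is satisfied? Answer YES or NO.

YES

Candidates per position — 1:thoisk {PREP,ADJ}; 2:thoisk {PREP,ADJ}; 3:slaux {CONJ}; 4:vrent {NOUN,DET}; 5:stigox {PREP}; 6:mufeep {PREP}; 7:vrent {NOUN,DET}; 8:snail {DET,ADJ}; 9:slaux {CONJ}; 10:choskint {CONJ}.
One satisfying assignment: PREP PREP CONJ NOUN PREP PREP NOUN ADJ CONJ CONJ.
Verifying each rule — rule 1 holds; rule 2 holds; rule 3 holds.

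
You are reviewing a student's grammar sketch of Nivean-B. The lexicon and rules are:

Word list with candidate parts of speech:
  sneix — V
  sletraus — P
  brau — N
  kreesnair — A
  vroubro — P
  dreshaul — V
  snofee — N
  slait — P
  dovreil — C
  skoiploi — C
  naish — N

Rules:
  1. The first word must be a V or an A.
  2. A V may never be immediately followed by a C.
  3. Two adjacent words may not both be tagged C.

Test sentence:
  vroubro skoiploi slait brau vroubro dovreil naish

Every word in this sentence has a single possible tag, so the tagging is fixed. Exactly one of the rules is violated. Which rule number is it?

Fixed tagging: P C P N P C N.
Applying the rules: R1 violated, R2 holds, R3 holds.
Only rule 1 fails.

1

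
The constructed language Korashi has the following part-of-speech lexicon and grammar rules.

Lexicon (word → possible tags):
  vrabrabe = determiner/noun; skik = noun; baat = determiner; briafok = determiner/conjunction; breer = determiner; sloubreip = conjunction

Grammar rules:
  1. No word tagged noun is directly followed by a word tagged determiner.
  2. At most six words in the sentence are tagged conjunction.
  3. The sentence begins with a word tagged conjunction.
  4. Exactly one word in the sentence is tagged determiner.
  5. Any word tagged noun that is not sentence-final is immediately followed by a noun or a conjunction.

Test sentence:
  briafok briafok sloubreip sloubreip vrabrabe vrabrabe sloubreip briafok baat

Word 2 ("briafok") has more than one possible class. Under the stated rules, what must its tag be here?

Candidates per position — 1:briafok {determiner,conjunction}; 2:briafok {determiner,conjunction}; 3:sloubreip {conjunction}; 4:sloubreip {conjunction}; 5:vrabrabe {determiner,noun}; 6:vrabrabe {determiner,noun}; 7:sloubreip {conjunction}; 8:briafok {determiner,conjunction}; 9:baat {determiner}.
Position 1: determiner is ruled out by rule 3; that leaves conjunction.
Position 2: determiner is ruled out by rule 4; that leaves conjunction.
Position 5: determiner is ruled out by rule 4; that leaves noun.
Position 6: determiner is ruled out by rule 1; that leaves noun.
Position 8: determiner is ruled out by rule 4; that leaves conjunction.
So the tagging must be: conjunction conjunction conjunction conjunction noun noun conjunction conjunction determiner.
Checking: rule 1 satisfied; rule 2 satisfied; rule 3 satisfied; rule 4 satisfied; rule 5 satisfied.

conjunction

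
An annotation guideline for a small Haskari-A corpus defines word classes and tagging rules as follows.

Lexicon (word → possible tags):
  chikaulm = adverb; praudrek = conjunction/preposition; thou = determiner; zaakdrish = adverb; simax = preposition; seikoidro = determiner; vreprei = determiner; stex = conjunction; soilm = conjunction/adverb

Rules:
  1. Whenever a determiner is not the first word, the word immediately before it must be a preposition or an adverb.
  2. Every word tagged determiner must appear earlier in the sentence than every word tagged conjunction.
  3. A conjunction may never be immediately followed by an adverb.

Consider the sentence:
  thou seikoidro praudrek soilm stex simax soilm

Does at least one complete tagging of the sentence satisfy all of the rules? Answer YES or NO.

Candidates per position — 1:thou {determiner}; 2:seikoidro {determiner}; 3:praudrek {conjunction,preposition}; 4:soilm {conjunction,adverb}; 5:stex {conjunction}; 6:simax {preposition}; 7:soilm {conjunction,adverb}.
Rule 1 cannot be satisfied by any choice of tags from the lexicon.
So there is no consistent tagging.

NO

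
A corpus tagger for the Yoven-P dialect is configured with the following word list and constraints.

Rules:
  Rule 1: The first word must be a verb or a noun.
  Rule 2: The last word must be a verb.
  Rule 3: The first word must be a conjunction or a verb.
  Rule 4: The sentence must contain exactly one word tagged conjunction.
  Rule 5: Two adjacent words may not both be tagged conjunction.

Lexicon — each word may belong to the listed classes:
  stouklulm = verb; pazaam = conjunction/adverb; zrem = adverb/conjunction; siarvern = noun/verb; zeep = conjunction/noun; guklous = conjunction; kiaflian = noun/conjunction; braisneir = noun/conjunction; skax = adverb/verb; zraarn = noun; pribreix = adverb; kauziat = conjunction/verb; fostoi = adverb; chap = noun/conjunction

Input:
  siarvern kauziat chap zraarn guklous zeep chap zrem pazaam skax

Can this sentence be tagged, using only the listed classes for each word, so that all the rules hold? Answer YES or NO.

Candidates per position — 1:siarvern {noun,verb}; 2:kauziat {conjunction,verb}; 3:chap {noun,conjunction}; 4:zraarn {noun}; 5:guklous {conjunction}; 6:zeep {conjunction,noun}; 7:chap {noun,conjunction}; 8:zrem {adverb,conjunction}; 9:pazaam {conjunction,adverb}; 10:skax {adverb,verb}.
One satisfying assignment: verb verb noun noun conjunction noun noun adverb adverb verb.
Checking: rule 1 ok; rule 2 ok; rule 3 ok; rule 4 ok; rule 5 ok.

YES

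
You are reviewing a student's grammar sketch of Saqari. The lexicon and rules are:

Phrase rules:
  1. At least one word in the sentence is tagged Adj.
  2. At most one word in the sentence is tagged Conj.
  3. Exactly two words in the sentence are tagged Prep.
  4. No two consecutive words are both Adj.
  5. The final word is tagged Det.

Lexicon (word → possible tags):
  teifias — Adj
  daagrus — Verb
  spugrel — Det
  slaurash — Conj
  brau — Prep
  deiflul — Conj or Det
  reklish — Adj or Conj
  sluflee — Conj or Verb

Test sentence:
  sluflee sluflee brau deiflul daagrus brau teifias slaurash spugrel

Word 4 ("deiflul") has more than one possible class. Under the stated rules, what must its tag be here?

Det

Candidates per position — 1:sluflee {Conj,Verb}; 2:sluflee {Conj,Verb}; 3:brau {Prep}; 4:deiflul {Conj,Det}; 5:daagrus {Verb}; 6:brau {Prep}; 7:teifias {Adj}; 8:slaurash {Conj}; 9:spugrel {Det}.
If word 1 were Conj, no tagging could satisfy rule 2; so word 1 is Verb.
If word 2 were Conj, no tagging could satisfy rule 2; so word 2 is Verb.
If word 4 were Conj, no tagging could satisfy rule 2; so word 4 is Det.
That leaves exactly one tagging: Verb Verb Prep Det Verb Prep Adj Conj Det.
Rule-by-rule: rule 1 ✓; rule 2 ✓; rule 3 ✓; rule 4 ✓; rule 5 ✓.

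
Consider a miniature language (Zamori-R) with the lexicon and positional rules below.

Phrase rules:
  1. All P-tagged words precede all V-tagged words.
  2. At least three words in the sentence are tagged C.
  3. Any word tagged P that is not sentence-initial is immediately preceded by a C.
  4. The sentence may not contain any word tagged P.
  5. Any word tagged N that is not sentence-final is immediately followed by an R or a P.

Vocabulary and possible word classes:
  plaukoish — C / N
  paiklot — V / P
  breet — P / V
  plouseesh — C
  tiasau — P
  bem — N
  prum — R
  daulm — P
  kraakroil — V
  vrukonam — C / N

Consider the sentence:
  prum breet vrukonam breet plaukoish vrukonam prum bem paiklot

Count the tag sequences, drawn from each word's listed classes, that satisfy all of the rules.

Candidates per position — 1:prum {R}; 2:breet {P,V}; 3:vrukonam {C,N}; 4:breet {P,V}; 5:plaukoish {C,N}; 6:vrukonam {C,N}; 7:prum {R}; 8:bem {N}; 9:paiklot {V,P}.
There are 64 candidate sequences in total.
Every candidate sequence violates at least one rule; no consistent tagging exists.
Count = 0.

0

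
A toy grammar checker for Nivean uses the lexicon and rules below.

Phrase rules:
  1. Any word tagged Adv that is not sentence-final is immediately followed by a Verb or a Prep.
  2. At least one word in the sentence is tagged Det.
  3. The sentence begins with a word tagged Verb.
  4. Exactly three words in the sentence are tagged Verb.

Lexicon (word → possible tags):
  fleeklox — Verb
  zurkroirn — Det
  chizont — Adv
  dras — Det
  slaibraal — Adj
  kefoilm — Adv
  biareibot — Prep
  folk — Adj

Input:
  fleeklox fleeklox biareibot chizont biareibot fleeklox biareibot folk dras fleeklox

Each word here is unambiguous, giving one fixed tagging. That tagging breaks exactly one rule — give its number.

Fixed tagging: Verb Verb Prep Adv Prep Verb Prep Adj Det Verb.
Rule check: R1 ✓, R2 ✓, R3 ✓, R4 ✗.
Only rule 4 fails.

4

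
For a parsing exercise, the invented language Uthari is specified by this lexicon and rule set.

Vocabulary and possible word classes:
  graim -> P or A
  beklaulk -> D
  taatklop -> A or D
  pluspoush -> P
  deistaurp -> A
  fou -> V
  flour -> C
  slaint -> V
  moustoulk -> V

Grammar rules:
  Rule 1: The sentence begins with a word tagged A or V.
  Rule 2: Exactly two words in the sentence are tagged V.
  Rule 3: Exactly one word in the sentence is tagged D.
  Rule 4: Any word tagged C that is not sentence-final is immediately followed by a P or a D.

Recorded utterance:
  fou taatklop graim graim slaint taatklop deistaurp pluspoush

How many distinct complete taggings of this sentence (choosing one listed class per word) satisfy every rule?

Candidates per position — 1:fou {V}; 2:taatklop {A,D}; 3:graim {P,A}; 4:graim {P,A}; 5:slaint {V}; 6:taatklop {A,D}; 7:deistaurp {A}; 8:pluspoush {P}.
There are 16 candidate sequences in total.
Checking each against the rules leaves 8 sequences.
Count = 8.

8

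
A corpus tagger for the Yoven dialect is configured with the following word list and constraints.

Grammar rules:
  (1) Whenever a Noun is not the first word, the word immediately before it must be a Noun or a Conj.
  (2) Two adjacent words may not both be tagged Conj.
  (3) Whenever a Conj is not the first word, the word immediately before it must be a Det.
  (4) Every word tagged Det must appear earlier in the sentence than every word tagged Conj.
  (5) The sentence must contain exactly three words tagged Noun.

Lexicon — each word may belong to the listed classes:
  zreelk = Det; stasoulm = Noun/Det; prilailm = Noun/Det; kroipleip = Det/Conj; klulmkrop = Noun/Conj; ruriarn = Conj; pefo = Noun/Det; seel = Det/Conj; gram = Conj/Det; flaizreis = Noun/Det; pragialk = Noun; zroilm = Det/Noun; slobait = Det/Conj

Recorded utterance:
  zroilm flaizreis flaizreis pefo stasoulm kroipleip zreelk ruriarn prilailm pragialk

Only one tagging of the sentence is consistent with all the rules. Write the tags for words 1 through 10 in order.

Noun Det Det Det Det Det Det Conj Noun Noun

Candidates per position — 1:zroilm {Det,Noun}; 2:flaizreis {Noun,Det}; 3:flaizreis {Noun,Det}; 4:pefo {Noun,Det}; 5:stasoulm {Noun,Det}; 6:kroipleip {Det,Conj}; 7:zreelk {Det}; 8:ruriarn {Conj}; 9:prilailm {Noun,Det}; 10:pragialk {Noun}.
At position 6, choosing Conj makes rule 4 impossible to satisfy; hence Det.
At position 9, choosing Det makes rule 1 impossible to satisfy; hence Noun.
The remaining ambiguous positions (1, 2, 3, 4, 5) are resolved jointly — only one combination satisfies every rule.
The unique satisfying tagging is: Noun Det Det Det Det Det Det Conj Noun Noun.
Rule-by-rule: rule 1 ✓; rule 2 ✓; rule 3 ✓; rule 4 ✓; rule 5 ✓.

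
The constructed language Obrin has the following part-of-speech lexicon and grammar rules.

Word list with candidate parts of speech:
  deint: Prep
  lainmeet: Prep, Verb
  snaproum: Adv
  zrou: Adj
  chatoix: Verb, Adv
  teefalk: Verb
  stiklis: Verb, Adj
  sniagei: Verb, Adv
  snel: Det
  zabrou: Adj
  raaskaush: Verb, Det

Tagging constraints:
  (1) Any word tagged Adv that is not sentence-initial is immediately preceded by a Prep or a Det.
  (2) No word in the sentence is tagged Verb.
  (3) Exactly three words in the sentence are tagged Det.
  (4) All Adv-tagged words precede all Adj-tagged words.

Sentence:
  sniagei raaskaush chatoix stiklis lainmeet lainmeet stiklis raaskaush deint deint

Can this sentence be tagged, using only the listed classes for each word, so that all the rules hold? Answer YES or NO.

NO

Candidates per position — 1:sniagei {Verb,Adv}; 2:raaskaush {Verb,Det}; 3:chatoix {Verb,Adv}; 4:stiklis {Verb,Adj}; 5:lainmeet {Prep,Verb}; 6:lainmeet {Prep,Verb}; 7:stiklis {Verb,Adj}; 8:raaskaush {Verb,Det}; 9:deint {Prep}; 10:deint {Prep}.
Rule 3 cannot be satisfied by any choice of tags from the lexicon.
So there is no consistent tagging.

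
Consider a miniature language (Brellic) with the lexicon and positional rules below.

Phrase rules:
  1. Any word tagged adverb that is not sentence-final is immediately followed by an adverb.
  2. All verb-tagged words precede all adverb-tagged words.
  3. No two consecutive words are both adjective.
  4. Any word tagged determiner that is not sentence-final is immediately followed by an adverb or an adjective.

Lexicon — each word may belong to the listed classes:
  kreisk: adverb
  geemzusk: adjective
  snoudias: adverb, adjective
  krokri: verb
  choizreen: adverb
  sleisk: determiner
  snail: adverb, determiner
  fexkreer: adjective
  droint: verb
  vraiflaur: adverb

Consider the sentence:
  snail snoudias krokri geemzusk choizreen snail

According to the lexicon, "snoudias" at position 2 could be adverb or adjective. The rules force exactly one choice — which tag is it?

adjective

Candidates per position — 1:snail {adverb,determiner}; 2:snoudias {adverb,adjective}; 3:krokri {verb}; 4:geemzusk {adjective}; 5:choizreen {adverb}; 6:snail {adverb,determiner}.
At position 1, choosing adverb makes rule 1 impossible to satisfy; hence determiner.
At position 2, choosing adverb makes rule 1 impossible to satisfy; hence adjective.
At position 6, choosing determiner makes rule 1 impossible to satisfy; hence adverb.
So the tagging must be: determiner adjective verb adjective adverb adverb.
Checking: rule 1 ✓; rule 2 ✓; rule 3 ✓; rule 4 ✓.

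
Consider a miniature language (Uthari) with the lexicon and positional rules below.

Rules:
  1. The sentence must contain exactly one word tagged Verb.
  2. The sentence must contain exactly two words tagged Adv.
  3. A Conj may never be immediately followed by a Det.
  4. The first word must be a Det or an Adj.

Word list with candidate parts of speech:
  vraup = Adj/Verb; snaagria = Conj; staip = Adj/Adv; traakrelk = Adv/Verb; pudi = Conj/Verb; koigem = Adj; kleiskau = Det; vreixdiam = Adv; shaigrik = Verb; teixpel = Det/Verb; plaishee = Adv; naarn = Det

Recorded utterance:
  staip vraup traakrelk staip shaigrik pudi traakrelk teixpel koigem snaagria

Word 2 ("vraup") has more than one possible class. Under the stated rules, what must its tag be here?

Candidates per position — 1:staip {Adj,Adv}; 2:vraup {Adj,Verb}; 3:traakrelk {Adv,Verb}; 4:staip {Adj,Adv}; 5:shaigrik {Verb}; 6:pudi {Conj,Verb}; 7:traakrelk {Adv,Verb}; 8:teixpel {Det,Verb}; 9:koigem {Adj}; 10:snaagria {Conj}.
If word 1 were Adv, no tagging could satisfy rule 4; so word 1 is Adj.
If word 2 were Verb, no tagging could satisfy rule 1; so word 2 is Adj.
If word 3 were Verb, no tagging could satisfy rule 1; so word 3 is Adv.
If word 6 were Verb, no tagging could satisfy rule 1; so word 6 is Conj.
If word 7 were Verb, no tagging could satisfy rule 1; so word 7 is Adv.
If word 8 were Verb, no tagging could satisfy rule 1; so word 8 is Det.
If word 4 were Adv, no tagging could satisfy rule 2; so word 4 is Adj.
The unique satisfying tagging is: Adj Adj Adv Adj Verb Conj Adv Det Adj Conj.
Verifying each rule — rule 1 ✓; rule 2 ✓; rule 3 ✓; rule 4 ✓.

Adj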